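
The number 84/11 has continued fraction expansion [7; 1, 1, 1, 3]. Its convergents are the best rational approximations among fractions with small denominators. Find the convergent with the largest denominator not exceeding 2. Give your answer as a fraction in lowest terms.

15/2

a_0 = 7: 7/1  (≤ bound)
a_1 = 1: 8/1  (≤ bound)
a_2 = 1: 15/2  (≤ bound)
a_3 = 1: 23/3  (> 2, stop)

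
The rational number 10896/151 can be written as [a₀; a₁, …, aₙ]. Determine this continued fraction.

[72; 6, 3, 2, 3]

Apply division with remainder until the remainder is 0:
10896 = 72·151 + 24, so a_0 = 72
151 = 6·24 + 7, so a_1 = 6
24 = 3·7 + 3, so a_2 = 3
7 = 2·3 + 1, so a_3 = 2
3 = 3·1 + 0, so a_4 = 3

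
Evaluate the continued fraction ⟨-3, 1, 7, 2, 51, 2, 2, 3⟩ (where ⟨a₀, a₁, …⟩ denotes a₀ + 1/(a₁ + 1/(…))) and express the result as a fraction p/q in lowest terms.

Use the convergent recurrence hₖ = aₖ·hₖ₋₁ + hₖ₋₂ (and likewise for the denominators kₖ):
a_0 = -3: -3/1
a_1 = 1: -2/1
a_2 = 7: -17/8
a_3 = 2: -36/17
a_4 = 51: -1853/875
a_5 = 2: -3742/1767
a_6 = 2: -9337/4409
a_7 = 3: -31753/14994

-31753/14994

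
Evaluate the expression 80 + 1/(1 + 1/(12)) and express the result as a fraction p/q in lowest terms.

Compute successive convergents:
a_0 = 80: 80/1
a_1 = 1: 81/1
a_2 = 12: 1052/13

1052/13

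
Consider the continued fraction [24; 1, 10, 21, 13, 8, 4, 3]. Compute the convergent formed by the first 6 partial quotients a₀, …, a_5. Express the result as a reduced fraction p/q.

Start with 8.
13 + 1/(8/1) = 13 + 1/8 = 105/8
21 + 1/(105/8) = 21 + 8/105 = 2213/105
10 + 1/(2213/105) = 10 + 105/2213 = 22235/2213
1 + 1/(22235/2213) = 1 + 2213/22235 = 24448/22235
24 + 1/(24448/22235) = 24 + 22235/24448 = 608987/24448

608987/24448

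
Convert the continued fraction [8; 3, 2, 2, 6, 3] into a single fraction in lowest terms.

2853/344

a_0 = 8: 8/1
a_1 = 3: 25/3
a_2 = 2: 58/7
a_3 = 2: 141/17
a_4 = 6: 904/109
a_5 = 3: 2853/344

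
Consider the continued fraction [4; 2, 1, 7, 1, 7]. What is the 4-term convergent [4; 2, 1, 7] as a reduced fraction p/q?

100/23

a_0 = 4: 4/1
a_1 = 2: 9/2
a_2 = 1: 13/3
a_3 = 7: 100/23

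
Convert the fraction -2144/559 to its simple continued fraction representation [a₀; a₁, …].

[-4; 6, 13, 7]

Repeatedly divide and take the remainder:
-2144 ÷ 559 → quotient -4, remainder 92
559 ÷ 92 → quotient 6, remainder 7
92 ÷ 7 → quotient 13, remainder 1
7 ÷ 1 → quotient 7, remainder 0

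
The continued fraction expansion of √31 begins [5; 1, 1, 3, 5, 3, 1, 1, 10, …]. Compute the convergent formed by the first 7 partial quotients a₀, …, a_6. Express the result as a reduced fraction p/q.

Use the convergent recurrence hₖ = aₖ·hₖ₋₁ + hₖ₋₂ (and likewise for the denominators kₖ):
a_0 = 5: 5/1
a_1 = 1: 6/1
a_2 = 1: 11/2
a_3 = 3: 39/7
a_4 = 5: 206/37
a_5 = 3: 657/118
a_6 = 1: 863/155

863/155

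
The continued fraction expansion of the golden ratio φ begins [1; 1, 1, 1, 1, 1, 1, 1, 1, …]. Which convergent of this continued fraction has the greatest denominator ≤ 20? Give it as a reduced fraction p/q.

21/13

List convergents until the denominator exceeds the bound:
a_0 = 1: 1/1  (≤ bound)
a_1 = 1: 2/1  (≤ bound)
a_2 = 1: 3/2  (≤ bound)
a_3 = 1: 5/3  (≤ bound)
a_4 = 1: 8/5  (≤ bound)
a_5 = 1: 13/8  (≤ bound)
a_6 = 1: 21/13  (≤ bound)
a_7 = 1: 34/21  (> 20, stop)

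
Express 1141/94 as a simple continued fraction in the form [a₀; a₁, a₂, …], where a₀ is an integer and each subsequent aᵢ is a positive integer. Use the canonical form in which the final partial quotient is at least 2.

1141 ÷ 94 → quotient 12, remainder 13
94 ÷ 13 → quotient 7, remainder 3
13 ÷ 3 → quotient 4, remainder 1
3 ÷ 1 → quotient 3, remainder 0

[12; 7, 4, 3]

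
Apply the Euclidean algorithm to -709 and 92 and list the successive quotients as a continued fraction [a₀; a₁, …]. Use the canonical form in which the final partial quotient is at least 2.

[-8; 3, 2, 2, 5]

⌊-709/92⌋ = -8, remainder 27
⌊92/27⌋ = 3, remainder 11
⌊27/11⌋ = 2, remainder 5
⌊11/5⌋ = 2, remainder 1
⌊5/1⌋ = 5, remainder 0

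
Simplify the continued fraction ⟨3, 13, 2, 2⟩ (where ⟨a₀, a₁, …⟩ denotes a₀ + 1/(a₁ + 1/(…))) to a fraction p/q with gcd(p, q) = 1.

Compute successive convergents:
a_0 = 3: 3/1
a_1 = 13: 40/13
a_2 = 2: 83/27
a_3 = 2: 206/67

206/67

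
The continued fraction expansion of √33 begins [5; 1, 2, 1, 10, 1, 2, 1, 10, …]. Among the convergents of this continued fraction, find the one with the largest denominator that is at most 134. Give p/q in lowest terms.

a_0 = 5: 5/1  (≤ bound)
a_1 = 1: 6/1  (≤ bound)
a_2 = 2: 17/3  (≤ bound)
a_3 = 1: 23/4  (≤ bound)
a_4 = 10: 247/43  (≤ bound)
a_5 = 1: 270/47  (≤ bound)
a_6 = 2: 787/137  (> 134, stop)

270/47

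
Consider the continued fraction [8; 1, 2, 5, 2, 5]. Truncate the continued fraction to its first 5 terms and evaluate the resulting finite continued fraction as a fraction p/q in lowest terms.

304/35

Start with 2.
5 + 1/(2/1) = 5 + 1/2 = 11/2
2 + 1/(11/2) = 2 + 2/11 = 24/11
1 + 1/(24/11) = 1 + 11/24 = 35/24
8 + 1/(35/24) = 8 + 24/35 = 304/35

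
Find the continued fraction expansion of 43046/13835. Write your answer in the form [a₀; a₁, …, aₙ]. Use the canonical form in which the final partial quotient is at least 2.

[3; 8, 1, 44, 3, 11]

⌊43046/13835⌋ = 3, remainder 1541
⌊13835/1541⌋ = 8, remainder 1507
⌊1541/1507⌋ = 1, remainder 34
⌊1507/34⌋ = 44, remainder 11
⌊34/11⌋ = 3, remainder 1
⌊11/1⌋ = 11, remainder 0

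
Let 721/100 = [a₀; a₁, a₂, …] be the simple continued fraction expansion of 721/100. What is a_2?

1

⌊721/100⌋ = 7, remainder 21
⌊100/21⌋ = 4, remainder 16
⌊21/16⌋ = 1, remainder 5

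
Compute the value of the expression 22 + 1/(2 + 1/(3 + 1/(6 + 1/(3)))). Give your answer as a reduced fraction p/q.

Start with 3.
6 + 1/(3/1) = 6 + 1/3 = 19/3
3 + 1/(19/3) = 3 + 3/19 = 60/19
2 + 1/(60/19) = 2 + 19/60 = 139/60
22 + 1/(139/60) = 22 + 60/139 = 3118/139

3118/139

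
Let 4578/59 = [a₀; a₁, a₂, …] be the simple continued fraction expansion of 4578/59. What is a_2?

Run the Euclidean algorithm, recording each quotient:
⌊4578/59⌋ = 77, remainder 35
⌊59/35⌋ = 1, remainder 24
⌊35/24⌋ = 1, remainder 11

1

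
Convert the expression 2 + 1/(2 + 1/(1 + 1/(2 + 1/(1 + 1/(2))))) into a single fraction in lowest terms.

71/30

Starting at the tail and folding back:
Start with 2.
1 + 1/(2/1) = 1 + 1/2 = 3/2
2 + 1/(3/2) = 2 + 2/3 = 8/3
1 + 1/(8/3) = 1 + 3/8 = 11/8
2 + 1/(11/8) = 2 + 8/11 = 30/11
2 + 1/(30/11) = 2 + 11/30 = 71/30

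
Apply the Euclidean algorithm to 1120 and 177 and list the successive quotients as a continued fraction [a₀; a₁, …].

Repeatedly divide and take the remainder:
⌊1120/177⌋ = 6, remainder 58
⌊177/58⌋ = 3, remainder 3
⌊58/3⌋ = 19, remainder 1
⌊3/1⌋ = 3, remainder 0

[6; 3, 19, 3]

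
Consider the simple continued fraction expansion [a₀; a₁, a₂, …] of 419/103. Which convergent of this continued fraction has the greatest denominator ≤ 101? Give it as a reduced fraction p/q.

a_0 = 4: 4/1  (≤ bound)
a_1 = 14: 57/14  (≤ bound)
a_2 = 1: 61/15  (≤ bound)
a_3 = 2: 179/44  (≤ bound)
a_4 = 2: 419/103  (> 101, stop)

179/44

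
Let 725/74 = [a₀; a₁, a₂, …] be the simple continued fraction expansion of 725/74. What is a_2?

3

Repeatedly divide and take the remainder:
725 = 9·74 + 59, so a_0 = 9
74 = 1·59 + 15, so a_1 = 1
59 = 3·15 + 14, so a_2 = 3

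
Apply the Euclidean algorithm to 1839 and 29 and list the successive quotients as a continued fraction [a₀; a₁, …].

[63; 2, 2, 2, 2]

1839 ÷ 29 → quotient 63, remainder 12
29 ÷ 12 → quotient 2, remainder 5
12 ÷ 5 → quotient 2, remainder 2
5 ÷ 2 → quotient 2, remainder 1
2 ÷ 1 → quotient 2, remainder 0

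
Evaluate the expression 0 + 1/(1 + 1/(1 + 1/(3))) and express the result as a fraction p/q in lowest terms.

Start with 3.
1 + 1/(3/1) = 1 + 1/3 = 4/3
1 + 1/(4/3) = 1 + 3/4 = 7/4
0 + 1/(7/4) = 0 + 4/7 = 4/7

4/7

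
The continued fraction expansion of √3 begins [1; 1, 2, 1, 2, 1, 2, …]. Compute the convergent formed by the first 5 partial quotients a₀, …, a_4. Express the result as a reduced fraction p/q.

19/11

Start with 2.
1 + 1/(2/1) = 1 + 1/2 = 3/2
2 + 1/(3/2) = 2 + 2/3 = 8/3
1 + 1/(8/3) = 1 + 3/8 = 11/8
1 + 1/(11/8) = 1 + 8/11 = 19/11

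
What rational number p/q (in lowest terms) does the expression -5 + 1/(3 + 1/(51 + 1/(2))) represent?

-1452/311

Build up convergents one term at a time:
a_0 = -5: -5/1
a_1 = 3: -14/3
a_2 = 51: -719/154
a_3 = 2: -1452/311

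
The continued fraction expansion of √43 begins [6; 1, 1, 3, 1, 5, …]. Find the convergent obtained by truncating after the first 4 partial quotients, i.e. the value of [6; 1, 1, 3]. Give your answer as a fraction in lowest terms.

a_0 = 6: 6/1
a_1 = 1: 7/1
a_2 = 1: 13/2
a_3 = 3: 46/7

46/7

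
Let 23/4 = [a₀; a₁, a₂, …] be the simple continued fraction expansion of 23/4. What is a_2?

23 ÷ 4 → quotient 5, remainder 3
4 ÷ 3 → quotient 1, remainder 1
3 ÷ 1 → quotient 3, remainder 0

3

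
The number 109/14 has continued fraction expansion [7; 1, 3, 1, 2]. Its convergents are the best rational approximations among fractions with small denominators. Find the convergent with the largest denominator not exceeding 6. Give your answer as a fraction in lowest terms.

39/5

List convergents until the denominator exceeds the bound:
a_0 = 7: 7/1  (≤ bound)
a_1 = 1: 8/1  (≤ bound)
a_2 = 3: 31/4  (≤ bound)
a_3 = 1: 39/5  (≤ bound)
a_4 = 2: 109/14  (> 6, stop)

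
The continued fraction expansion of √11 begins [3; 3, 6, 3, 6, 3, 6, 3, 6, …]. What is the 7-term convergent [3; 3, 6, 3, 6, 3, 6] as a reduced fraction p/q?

a_0 = 3: 3/1
a_1 = 3: 10/3
a_2 = 6: 63/19
a_3 = 3: 199/60
a_4 = 6: 1257/379
a_5 = 3: 3970/1197
a_6 = 6: 25077/7561

25077/7561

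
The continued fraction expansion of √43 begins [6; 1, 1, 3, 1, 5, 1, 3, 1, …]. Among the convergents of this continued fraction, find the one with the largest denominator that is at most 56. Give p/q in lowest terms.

a_0 = 6: 6/1  (≤ bound)
a_1 = 1: 7/1  (≤ bound)
a_2 = 1: 13/2  (≤ bound)
a_3 = 3: 46/7  (≤ bound)
a_4 = 1: 59/9  (≤ bound)
a_5 = 5: 341/52  (≤ bound)
a_6 = 1: 400/61  (> 56, stop)

341/52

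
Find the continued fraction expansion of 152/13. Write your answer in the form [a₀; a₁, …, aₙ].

[11; 1, 2, 4]

⌊152/13⌋ = 11, remainder 9
⌊13/9⌋ = 1, remainder 4
⌊9/4⌋ = 2, remainder 1
⌊4/1⌋ = 4, remainder 0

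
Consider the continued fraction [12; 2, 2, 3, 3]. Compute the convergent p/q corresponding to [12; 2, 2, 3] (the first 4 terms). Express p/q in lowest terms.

211/17

Work from the innermost term outward:
Start with 3.
2 + 1/(3/1) = 2 + 1/3 = 7/3
2 + 1/(7/3) = 2 + 3/7 = 17/7
12 + 1/(17/7) = 12 + 7/17 = 211/17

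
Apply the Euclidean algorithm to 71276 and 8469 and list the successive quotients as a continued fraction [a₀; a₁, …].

Apply division with remainder until the remainder is 0:
71276 ÷ 8469 → quotient 8, remainder 3524
8469 ÷ 3524 → quotient 2, remainder 1421
3524 ÷ 1421 → quotient 2, remainder 682
1421 ÷ 682 → quotient 2, remainder 57
682 ÷ 57 → quotient 11, remainder 55
57 ÷ 55 → quotient 1, remainder 2
55 ÷ 2 → quotient 27, remainder 1
2 ÷ 1 → quotient 2, remainder 0

[8; 2, 2, 2, 11, 1, 27, 2]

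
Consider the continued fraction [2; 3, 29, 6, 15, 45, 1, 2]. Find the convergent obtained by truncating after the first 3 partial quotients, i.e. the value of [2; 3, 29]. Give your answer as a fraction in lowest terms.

205/88

Start with 29.
3 + 1/(29/1) = 3 + 1/29 = 88/29
2 + 1/(88/29) = 2 + 29/88 = 205/88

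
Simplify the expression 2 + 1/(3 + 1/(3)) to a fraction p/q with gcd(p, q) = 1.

23/10

a_0 = 2: 2/1
a_1 = 3: 7/3
a_2 = 3: 23/10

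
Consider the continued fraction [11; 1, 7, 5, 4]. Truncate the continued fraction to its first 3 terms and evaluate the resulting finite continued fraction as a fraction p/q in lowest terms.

Collapse the nested fraction from the inside out:
Start with 7.
1 + 1/(7/1) = 1 + 1/7 = 8/7
11 + 1/(8/7) = 11 + 7/8 = 95/8

95/8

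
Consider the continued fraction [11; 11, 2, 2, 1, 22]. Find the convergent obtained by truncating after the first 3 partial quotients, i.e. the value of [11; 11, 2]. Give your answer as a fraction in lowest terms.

a_0 = 11: 11/1
a_1 = 11: 122/11
a_2 = 2: 255/23

255/23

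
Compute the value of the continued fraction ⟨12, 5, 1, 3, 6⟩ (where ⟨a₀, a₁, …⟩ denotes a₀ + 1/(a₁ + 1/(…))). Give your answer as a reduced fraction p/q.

Start with 6.
3 + 1/(6/1) = 3 + 1/6 = 19/6
1 + 1/(19/6) = 1 + 6/19 = 25/19
5 + 1/(25/19) = 5 + 19/25 = 144/25
12 + 1/(144/25) = 12 + 25/144 = 1753/144

1753/144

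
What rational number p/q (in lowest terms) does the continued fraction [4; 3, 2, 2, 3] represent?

Start with 3.
2 + 1/(3/1) = 2 + 1/3 = 7/3
2 + 1/(7/3) = 2 + 3/7 = 17/7
3 + 1/(17/7) = 3 + 7/17 = 58/17
4 + 1/(58/17) = 4 + 17/58 = 249/58

249/58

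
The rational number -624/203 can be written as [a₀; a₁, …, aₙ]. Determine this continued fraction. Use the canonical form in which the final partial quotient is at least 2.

-624 ÷ 203 → quotient -4, remainder 188
203 ÷ 188 → quotient 1, remainder 15
188 ÷ 15 → quotient 12, remainder 8
15 ÷ 8 → quotient 1, remainder 7
8 ÷ 7 → quotient 1, remainder 1
7 ÷ 1 → quotient 7, remainder 0

[-4; 1, 12, 1, 1, 7]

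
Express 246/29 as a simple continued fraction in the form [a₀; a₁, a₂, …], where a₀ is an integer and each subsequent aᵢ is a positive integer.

[8; 2, 14]

246 ÷ 29 → quotient 8, remainder 14
29 ÷ 14 → quotient 2, remainder 1
14 ÷ 1 → quotient 14, remainder 0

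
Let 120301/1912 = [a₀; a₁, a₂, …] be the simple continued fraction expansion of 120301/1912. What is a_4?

⌊120301/1912⌋ = 62, remainder 1757
⌊1912/1757⌋ = 1, remainder 155
⌊1757/155⌋ = 11, remainder 52
⌊155/52⌋ = 2, remainder 51
⌊52/51⌋ = 1, remainder 1

1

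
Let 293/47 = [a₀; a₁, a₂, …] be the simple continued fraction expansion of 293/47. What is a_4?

2

⌊293/47⌋ = 6, remainder 11
⌊47/11⌋ = 4, remainder 3
⌊11/3⌋ = 3, remainder 2
⌊3/2⌋ = 1, remainder 1
⌊2/1⌋ = 2, remainder 0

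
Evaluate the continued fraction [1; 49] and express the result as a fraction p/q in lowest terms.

Starting at the tail and folding back:
Start with 49.
1 + 1/(49/1) = 1 + 1/49 = 50/49

50/49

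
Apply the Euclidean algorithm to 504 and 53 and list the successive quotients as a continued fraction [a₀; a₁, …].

[9; 1, 1, 26]

Run the Euclidean algorithm, recording each quotient:
504 ÷ 53 → quotient 9, remainder 27
53 ÷ 27 → quotient 1, remainder 26
27 ÷ 26 → quotient 1, remainder 1
26 ÷ 1 → quotient 26, remainder 0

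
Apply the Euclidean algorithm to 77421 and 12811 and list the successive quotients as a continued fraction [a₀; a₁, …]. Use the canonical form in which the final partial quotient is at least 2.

[6; 23, 12, 15, 3]

77421 = 6·12811 + 555, so a_0 = 6
12811 = 23·555 + 46, so a_1 = 23
555 = 12·46 + 3, so a_2 = 12
46 = 15·3 + 1, so a_3 = 15
3 = 3·1 + 0, so a_4 = 3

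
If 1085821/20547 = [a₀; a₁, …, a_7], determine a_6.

9

Apply division with remainder until the remainder is 0:
⌊1085821/20547⌋ = 52, remainder 17377
⌊20547/17377⌋ = 1, remainder 3170
⌊17377/3170⌋ = 5, remainder 1527
⌊3170/1527⌋ = 2, remainder 116
⌊1527/116⌋ = 13, remainder 19
⌊116/19⌋ = 6, remainder 2
⌊19/2⌋ = 9, remainder 1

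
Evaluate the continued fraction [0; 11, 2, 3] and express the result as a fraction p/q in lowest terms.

a_0 = 0: 0/1
a_1 = 11: 1/11
a_2 = 2: 2/23
a_3 = 3: 7/80

7/80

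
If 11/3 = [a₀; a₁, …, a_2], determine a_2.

2

⌊11/3⌋ = 3, remainder 2
⌊3/2⌋ = 1, remainder 1
⌊2/1⌋ = 2, remainder 0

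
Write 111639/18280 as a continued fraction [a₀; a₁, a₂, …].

[6; 9, 3, 54, 12]

⌊111639/18280⌋ = 6, remainder 1959
⌊18280/1959⌋ = 9, remainder 649
⌊1959/649⌋ = 3, remainder 12
⌊649/12⌋ = 54, remainder 1
⌊12/1⌋ = 12, remainder 0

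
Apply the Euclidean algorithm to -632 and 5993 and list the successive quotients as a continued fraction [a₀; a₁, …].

[-1; 1, 8, 2, 13, 1, 6, 3]

Repeatedly divide and take the remainder:
⌊-632/5993⌋ = -1, remainder 5361
⌊5993/5361⌋ = 1, remainder 632
⌊5361/632⌋ = 8, remainder 305
⌊632/305⌋ = 2, remainder 22
⌊305/22⌋ = 13, remainder 19
⌊22/19⌋ = 1, remainder 3
⌊19/3⌋ = 6, remainder 1
⌊3/1⌋ = 3, remainder 0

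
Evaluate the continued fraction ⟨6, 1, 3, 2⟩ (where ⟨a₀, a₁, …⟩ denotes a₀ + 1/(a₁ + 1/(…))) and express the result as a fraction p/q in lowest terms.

Build up convergents one term at a time:
a_0 = 6: 6/1
a_1 = 1: 7/1
a_2 = 3: 27/4
a_3 = 2: 61/9

61/9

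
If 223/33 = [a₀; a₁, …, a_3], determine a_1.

223 ÷ 33 → quotient 6, remainder 25
33 ÷ 25 → quotient 1, remainder 8

1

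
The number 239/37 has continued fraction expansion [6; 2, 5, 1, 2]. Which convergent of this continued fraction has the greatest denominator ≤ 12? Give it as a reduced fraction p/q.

a_0 = 6: 6/1  (≤ bound)
a_1 = 2: 13/2  (≤ bound)
a_2 = 5: 71/11  (≤ bound)
a_3 = 1: 84/13  (> 12, stop)

71/11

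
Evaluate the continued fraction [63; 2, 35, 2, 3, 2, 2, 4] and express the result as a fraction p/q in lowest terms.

784901/12362

Start with 4.
2 + 1/(4/1) = 2 + 1/4 = 9/4
2 + 1/(9/4) = 2 + 4/9 = 22/9
3 + 1/(22/9) = 3 + 9/22 = 75/22
2 + 1/(75/22) = 2 + 22/75 = 172/75
35 + 1/(172/75) = 35 + 75/172 = 6095/172
2 + 1/(6095/172) = 2 + 172/6095 = 12362/6095
63 + 1/(12362/6095) = 63 + 6095/12362 = 784901/12362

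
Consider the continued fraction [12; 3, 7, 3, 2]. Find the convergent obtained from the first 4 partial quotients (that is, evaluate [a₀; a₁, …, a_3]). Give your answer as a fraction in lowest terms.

Start with 3.
7 + 1/(3/1) = 7 + 1/3 = 22/3
3 + 1/(22/3) = 3 + 3/22 = 69/22
12 + 1/(69/22) = 12 + 22/69 = 850/69

850/69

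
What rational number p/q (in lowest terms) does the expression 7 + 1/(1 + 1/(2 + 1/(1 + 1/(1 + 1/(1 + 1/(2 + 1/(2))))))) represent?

Compute successive convergents:
a_0 = 7: 7/1
a_1 = 1: 8/1
a_2 = 2: 23/3
a_3 = 1: 31/4
a_4 = 1: 54/7
a_5 = 1: 85/11
a_6 = 2: 224/29
a_7 = 2: 533/69

533/69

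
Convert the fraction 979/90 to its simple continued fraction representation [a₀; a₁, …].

[10; 1, 7, 5, 2]

Run the Euclidean algorithm, recording each quotient:
979 = 10·90 + 79, so a_0 = 10
90 = 1·79 + 11, so a_1 = 1
79 = 7·11 + 2, so a_2 = 7
11 = 5·2 + 1, so a_3 = 5
2 = 2·1 + 0, so a_4 = 2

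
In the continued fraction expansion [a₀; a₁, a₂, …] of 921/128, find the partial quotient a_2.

921 ÷ 128 → quotient 7, remainder 25
128 ÷ 25 → quotient 5, remainder 3
25 ÷ 3 → quotient 8, remainder 1

8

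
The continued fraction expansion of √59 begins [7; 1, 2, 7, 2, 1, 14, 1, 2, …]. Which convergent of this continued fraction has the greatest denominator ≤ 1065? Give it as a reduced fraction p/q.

a_0 = 7: 7/1  (≤ bound)
a_1 = 1: 8/1  (≤ bound)
a_2 = 2: 23/3  (≤ bound)
a_3 = 7: 169/22  (≤ bound)
a_4 = 2: 361/47  (≤ bound)
a_5 = 1: 530/69  (≤ bound)
a_6 = 14: 7781/1013  (≤ bound)
a_7 = 1: 8311/1082  (> 1065, stop)

7781/1013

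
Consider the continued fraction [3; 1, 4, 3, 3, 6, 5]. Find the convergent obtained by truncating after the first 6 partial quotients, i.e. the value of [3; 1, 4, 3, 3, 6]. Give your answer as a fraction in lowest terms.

Start with 6.
3 + 1/(6/1) = 3 + 1/6 = 19/6
3 + 1/(19/6) = 3 + 6/19 = 63/19
4 + 1/(63/19) = 4 + 19/63 = 271/63
1 + 1/(271/63) = 1 + 63/271 = 334/271
3 + 1/(334/271) = 3 + 271/334 = 1273/334

1273/334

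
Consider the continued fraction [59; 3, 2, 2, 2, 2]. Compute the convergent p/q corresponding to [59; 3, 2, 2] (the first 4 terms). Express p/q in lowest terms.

Use the convergent recurrence hₖ = aₖ·hₖ₋₁ + hₖ₋₂ (and likewise for the denominators kₖ):
a_0 = 59: 59/1
a_1 = 3: 178/3
a_2 = 2: 415/7
a_3 = 2: 1008/17

1008/17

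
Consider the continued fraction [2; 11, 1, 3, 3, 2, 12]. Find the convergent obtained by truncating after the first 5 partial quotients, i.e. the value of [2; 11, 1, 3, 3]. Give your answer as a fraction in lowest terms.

319/153

a_0 = 2: 2/1
a_1 = 11: 23/11
a_2 = 1: 25/12
a_3 = 3: 98/47
a_4 = 3: 319/153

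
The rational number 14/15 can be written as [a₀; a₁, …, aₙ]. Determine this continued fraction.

[0; 1, 14]

14 ÷ 15 → quotient 0, remainder 14
15 ÷ 14 → quotient 1, remainder 1
14 ÷ 1 → quotient 14, remainder 0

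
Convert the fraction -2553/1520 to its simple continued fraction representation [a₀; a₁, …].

[-2; 3, 8, 3, 1, 14]

Run the Euclidean algorithm, recording each quotient:
-2553 = -2·1520 + 487, so a_0 = -2
1520 = 3·487 + 59, so a_1 = 3
487 = 8·59 + 15, so a_2 = 8
59 = 3·15 + 14, so a_3 = 3
15 = 1·14 + 1, so a_4 = 1
14 = 14·1 + 0, so a_5 = 14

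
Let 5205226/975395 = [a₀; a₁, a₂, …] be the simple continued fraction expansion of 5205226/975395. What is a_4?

12

Apply division with remainder until the remainder is 0:
5205226 = 5·975395 + 328251, so a_0 = 5
975395 = 2·328251 + 318893, so a_1 = 2
328251 = 1·318893 + 9358, so a_2 = 1
318893 = 34·9358 + 721, so a_3 = 34
9358 = 12·721 + 706, so a_4 = 12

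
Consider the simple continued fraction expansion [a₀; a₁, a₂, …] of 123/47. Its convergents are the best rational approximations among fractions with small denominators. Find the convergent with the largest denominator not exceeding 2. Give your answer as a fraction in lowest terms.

5/2

a_0 = 2: 2/1  (≤ bound)
a_1 = 1: 3/1  (≤ bound)
a_2 = 1: 5/2  (≤ bound)
a_3 = 1: 8/3  (> 2, stop)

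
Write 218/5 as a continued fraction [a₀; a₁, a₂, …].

[43; 1, 1, 2]

⌊218/5⌋ = 43, remainder 3
⌊5/3⌋ = 1, remainder 2
⌊3/2⌋ = 1, remainder 1
⌊2/1⌋ = 2, remainder 0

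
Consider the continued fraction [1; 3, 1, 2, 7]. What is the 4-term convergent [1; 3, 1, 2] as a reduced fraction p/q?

14/11

a_0 = 1: 1/1
a_1 = 3: 4/3
a_2 = 1: 5/4
a_3 = 2: 14/11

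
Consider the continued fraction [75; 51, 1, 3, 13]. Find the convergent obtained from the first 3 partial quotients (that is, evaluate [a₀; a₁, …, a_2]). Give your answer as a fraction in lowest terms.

3901/52

Start with 1.
51 + 1/(1/1) = 51 + 1/1 = 52/1
75 + 1/(52/1) = 75 + 1/52 = 3901/52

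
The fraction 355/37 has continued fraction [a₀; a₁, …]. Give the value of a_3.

355 ÷ 37 → quotient 9, remainder 22
37 ÷ 22 → quotient 1, remainder 15
22 ÷ 15 → quotient 1, remainder 7
15 ÷ 7 → quotient 2, remainder 1

2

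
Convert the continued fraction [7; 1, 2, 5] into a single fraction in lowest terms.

123/16

a_0 = 7: 7/1
a_1 = 1: 8/1
a_2 = 2: 23/3
a_3 = 5: 123/16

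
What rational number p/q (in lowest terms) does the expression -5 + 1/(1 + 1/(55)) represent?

-225/56

Collapse the nested fraction from the inside out:
Start with 55.
1 + 1/(55/1) = 1 + 1/55 = 56/55
-5 + 1/(56/55) = -5 + 55/56 = -225/56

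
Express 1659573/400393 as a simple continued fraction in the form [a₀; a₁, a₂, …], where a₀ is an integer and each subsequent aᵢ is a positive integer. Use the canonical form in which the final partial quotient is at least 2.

1659573 = 4·400393 + 58001, so a_0 = 4
400393 = 6·58001 + 52387, so a_1 = 6
58001 = 1·52387 + 5614, so a_2 = 1
52387 = 9·5614 + 1861, so a_3 = 9
5614 = 3·1861 + 31, so a_4 = 3
1861 = 60·31 + 1, so a_5 = 60
31 = 31·1 + 0, so a_6 = 31

[4; 6, 1, 9, 3, 60, 31]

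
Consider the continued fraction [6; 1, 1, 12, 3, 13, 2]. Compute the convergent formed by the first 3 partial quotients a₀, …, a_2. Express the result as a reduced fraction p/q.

Start with 1.
1 + 1/(1/1) = 1 + 1/1 = 2/1
6 + 1/(2/1) = 6 + 1/2 = 13/2

13/2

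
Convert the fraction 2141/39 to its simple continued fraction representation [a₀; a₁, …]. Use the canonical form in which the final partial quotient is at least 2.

2141 = 54·39 + 35, so a_0 = 54
39 = 1·35 + 4, so a_1 = 1
35 = 8·4 + 3, so a_2 = 8
4 = 1·3 + 1, so a_3 = 1
3 = 3·1 + 0, so a_4 = 3

[54; 1, 8, 1, 3]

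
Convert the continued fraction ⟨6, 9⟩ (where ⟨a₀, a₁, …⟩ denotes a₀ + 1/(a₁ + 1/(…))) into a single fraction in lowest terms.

a_0 = 6: 6/1
a_1 = 9: 55/9

55/9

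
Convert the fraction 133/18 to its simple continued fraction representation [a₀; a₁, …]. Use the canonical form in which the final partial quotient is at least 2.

[7; 2, 1, 1, 3]

133 = 7·18 + 7, so a_0 = 7
18 = 2·7 + 4, so a_1 = 2
7 = 1·4 + 3, so a_2 = 1
4 = 1·3 + 1, so a_3 = 1
3 = 3·1 + 0, so a_4 = 3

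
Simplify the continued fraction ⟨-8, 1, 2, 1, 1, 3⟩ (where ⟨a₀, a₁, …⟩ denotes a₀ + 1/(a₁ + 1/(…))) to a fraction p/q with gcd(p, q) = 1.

a_0 = -8: -8/1
a_1 = 1: -7/1
a_2 = 2: -22/3
a_3 = 1: -29/4
a_4 = 1: -51/7
a_5 = 3: -182/25

-182/25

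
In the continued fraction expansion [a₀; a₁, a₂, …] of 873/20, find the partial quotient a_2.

1

⌊873/20⌋ = 43, remainder 13
⌊20/13⌋ = 1, remainder 7
⌊13/7⌋ = 1, remainder 6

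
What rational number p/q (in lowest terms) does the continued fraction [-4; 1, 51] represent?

-157/52

a_0 = -4: -4/1
a_1 = 1: -3/1
a_2 = 51: -157/52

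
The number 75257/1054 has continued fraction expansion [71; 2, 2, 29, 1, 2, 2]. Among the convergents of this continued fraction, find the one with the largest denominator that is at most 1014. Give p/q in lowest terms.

a_0 = 71: 71/1  (≤ bound)
a_1 = 2: 143/2  (≤ bound)
a_2 = 2: 357/5  (≤ bound)
a_3 = 29: 10496/147  (≤ bound)
a_4 = 1: 10853/152  (≤ bound)
a_5 = 2: 32202/451  (≤ bound)
a_6 = 2: 75257/1054  (> 1014, stop)

32202/451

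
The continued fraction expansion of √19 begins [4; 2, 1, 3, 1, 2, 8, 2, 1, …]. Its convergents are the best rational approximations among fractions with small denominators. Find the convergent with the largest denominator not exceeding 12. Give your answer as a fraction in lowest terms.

48/11

List convergents until the denominator exceeds the bound:
a_0 = 4: 4/1  (≤ bound)
a_1 = 2: 9/2  (≤ bound)
a_2 = 1: 13/3  (≤ bound)
a_3 = 3: 48/11  (≤ bound)
a_4 = 1: 61/14  (> 12, stop)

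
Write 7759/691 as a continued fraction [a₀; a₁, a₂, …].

[11; 4, 2, 1, 2, 9, 2]

Repeatedly divide and take the remainder:
⌊7759/691⌋ = 11, remainder 158
⌊691/158⌋ = 4, remainder 59
⌊158/59⌋ = 2, remainder 40
⌊59/40⌋ = 1, remainder 19
⌊40/19⌋ = 2, remainder 2
⌊19/2⌋ = 9, remainder 1
⌊2/1⌋ = 2, remainder 0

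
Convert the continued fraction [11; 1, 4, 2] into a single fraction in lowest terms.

130/11

Compute successive convergents:
a_0 = 11: 11/1
a_1 = 1: 12/1
a_2 = 4: 59/5
a_3 = 2: 130/11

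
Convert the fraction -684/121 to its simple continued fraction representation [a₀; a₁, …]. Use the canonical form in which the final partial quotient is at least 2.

[-6; 2, 1, 7, 2, 2]

Apply division with remainder until the remainder is 0:
⌊-684/121⌋ = -6, remainder 42
⌊121/42⌋ = 2, remainder 37
⌊42/37⌋ = 1, remainder 5
⌊37/5⌋ = 7, remainder 2
⌊5/2⌋ = 2, remainder 1
⌊2/1⌋ = 2, remainder 0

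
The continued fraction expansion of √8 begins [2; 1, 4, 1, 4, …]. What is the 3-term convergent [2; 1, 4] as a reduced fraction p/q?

14/5

Start with 4.
1 + 1/(4/1) = 1 + 1/4 = 5/4
2 + 1/(5/4) = 2 + 4/5 = 14/5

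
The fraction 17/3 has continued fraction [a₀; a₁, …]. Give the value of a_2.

2

17 ÷ 3 → quotient 5, remainder 2
3 ÷ 2 → quotient 1, remainder 1
2 ÷ 1 → quotient 2, remainder 0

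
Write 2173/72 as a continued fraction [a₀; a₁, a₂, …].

2173 = 30·72 + 13, so a_0 = 30
72 = 5·13 + 7, so a_1 = 5
13 = 1·7 + 6, so a_2 = 1
7 = 1·6 + 1, so a_3 = 1
6 = 6·1 + 0, so a_4 = 6

[30; 5, 1, 1, 6]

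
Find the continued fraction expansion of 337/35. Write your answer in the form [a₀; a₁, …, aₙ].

337 = 9·35 + 22, so a_0 = 9
35 = 1·22 + 13, so a_1 = 1
22 = 1·13 + 9, so a_2 = 1
13 = 1·9 + 4, so a_3 = 1
9 = 2·4 + 1, so a_4 = 2
4 = 4·1 + 0, so a_5 = 4

[9; 1, 1, 1, 2, 4]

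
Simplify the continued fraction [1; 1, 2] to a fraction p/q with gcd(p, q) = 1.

Start with 2.
1 + 1/(2/1) = 1 + 1/2 = 3/2
1 + 1/(3/2) = 1 + 2/3 = 5/3

5/3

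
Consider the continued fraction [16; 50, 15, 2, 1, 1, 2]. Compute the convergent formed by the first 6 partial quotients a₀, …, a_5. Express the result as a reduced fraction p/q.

61757/3855

Work from the innermost term outward:
Start with 1.
1 + 1/(1/1) = 1 + 1/1 = 2/1
2 + 1/(2/1) = 2 + 1/2 = 5/2
15 + 1/(5/2) = 15 + 2/5 = 77/5
50 + 1/(77/5) = 50 + 5/77 = 3855/77
16 + 1/(3855/77) = 16 + 77/3855 = 61757/3855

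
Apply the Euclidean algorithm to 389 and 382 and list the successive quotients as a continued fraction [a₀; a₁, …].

[1; 54, 1, 1, 3]

Repeatedly divide and take the remainder:
389 ÷ 382 → quotient 1, remainder 7
382 ÷ 7 → quotient 54, remainder 4
7 ÷ 4 → quotient 1, remainder 3
4 ÷ 3 → quotient 1, remainder 1
3 ÷ 1 → quotient 3, remainder 0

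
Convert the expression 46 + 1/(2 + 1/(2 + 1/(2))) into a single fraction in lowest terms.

557/12

Start with 2.
2 + 1/(2/1) = 2 + 1/2 = 5/2
2 + 1/(5/2) = 2 + 2/5 = 12/5
46 + 1/(12/5) = 46 + 5/12 = 557/12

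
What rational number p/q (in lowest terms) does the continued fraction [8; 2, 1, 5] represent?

Start with 5.
1 + 1/(5/1) = 1 + 1/5 = 6/5
2 + 1/(6/5) = 2 + 5/6 = 17/6
8 + 1/(17/6) = 8 + 6/17 = 142/17

142/17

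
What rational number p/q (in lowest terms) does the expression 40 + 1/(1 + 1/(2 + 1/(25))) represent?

3091/76

a_0 = 40: 40/1
a_1 = 1: 41/1
a_2 = 2: 122/3
a_3 = 25: 3091/76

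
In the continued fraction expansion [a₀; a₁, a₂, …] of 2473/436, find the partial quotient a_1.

1

Repeatedly divide and take the remainder:
2473 = 5·436 + 293, so a_0 = 5
436 = 1·293 + 143, so a_1 = 1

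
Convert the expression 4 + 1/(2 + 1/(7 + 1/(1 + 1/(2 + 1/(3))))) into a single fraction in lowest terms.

a_0 = 4: 4/1
a_1 = 2: 9/2
a_2 = 7: 67/15
a_3 = 1: 76/17
a_4 = 2: 219/49
a_5 = 3: 733/164

733/164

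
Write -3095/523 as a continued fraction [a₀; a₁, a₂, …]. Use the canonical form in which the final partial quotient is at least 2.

Apply division with remainder until the remainder is 0:
⌊-3095/523⌋ = -6, remainder 43
⌊523/43⌋ = 12, remainder 7
⌊43/7⌋ = 6, remainder 1
⌊7/1⌋ = 7, remainder 0

[-6; 12, 6, 7]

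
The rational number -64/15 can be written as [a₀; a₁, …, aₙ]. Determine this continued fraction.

[-5; 1, 2, 1, 3]

Run the Euclidean algorithm, recording each quotient:
-64 ÷ 15 → quotient -5, remainder 11
15 ÷ 11 → quotient 1, remainder 4
11 ÷ 4 → quotient 2, remainder 3
4 ÷ 3 → quotient 1, remainder 1
3 ÷ 1 → quotient 3, remainder 0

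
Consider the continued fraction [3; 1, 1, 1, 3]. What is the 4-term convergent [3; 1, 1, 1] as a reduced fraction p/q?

Compute successive convergents:
a_0 = 3: 3/1
a_1 = 1: 4/1
a_2 = 1: 7/2
a_3 = 1: 11/3

11/3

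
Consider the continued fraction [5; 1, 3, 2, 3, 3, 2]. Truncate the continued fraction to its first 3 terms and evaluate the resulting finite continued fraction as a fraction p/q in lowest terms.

23/4

Collapse the nested fraction from the inside out:
Start with 3.
1 + 1/(3/1) = 1 + 1/3 = 4/3
5 + 1/(4/3) = 5 + 3/4 = 23/4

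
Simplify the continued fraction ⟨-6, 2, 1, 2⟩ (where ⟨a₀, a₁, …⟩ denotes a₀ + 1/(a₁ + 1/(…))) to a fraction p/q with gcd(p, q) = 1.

Compute successive convergents:
a_0 = -6: -6/1
a_1 = 2: -11/2
a_2 = 1: -17/3
a_3 = 2: -45/8

-45/8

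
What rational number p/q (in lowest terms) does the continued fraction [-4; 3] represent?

-11/3

Start with 3.
-4 + 1/(3/1) = -4 + 1/3 = -11/3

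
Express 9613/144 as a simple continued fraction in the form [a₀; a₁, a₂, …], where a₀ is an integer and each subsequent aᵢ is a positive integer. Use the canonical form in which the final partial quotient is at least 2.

9613 ÷ 144 → quotient 66, remainder 109
144 ÷ 109 → quotient 1, remainder 35
109 ÷ 35 → quotient 3, remainder 4
35 ÷ 4 → quotient 8, remainder 3
4 ÷ 3 → quotient 1, remainder 1
3 ÷ 1 → quotient 3, remainder 0

[66; 1, 3, 8, 1, 3]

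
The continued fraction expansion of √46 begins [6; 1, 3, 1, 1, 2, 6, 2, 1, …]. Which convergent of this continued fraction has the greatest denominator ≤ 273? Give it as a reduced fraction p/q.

997/147

a_0 = 6: 6/1  (≤ bound)
a_1 = 1: 7/1  (≤ bound)
a_2 = 3: 27/4  (≤ bound)
a_3 = 1: 34/5  (≤ bound)
a_4 = 1: 61/9  (≤ bound)
a_5 = 2: 156/23  (≤ bound)
a_6 = 6: 997/147  (≤ bound)
a_7 = 2: 2150/317  (> 273, stop)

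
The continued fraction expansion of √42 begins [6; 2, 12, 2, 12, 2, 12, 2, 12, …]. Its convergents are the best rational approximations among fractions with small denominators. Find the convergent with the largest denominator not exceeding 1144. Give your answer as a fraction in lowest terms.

4206/649

List convergents until the denominator exceeds the bound:
a_0 = 6: 6/1  (≤ bound)
a_1 = 2: 13/2  (≤ bound)
a_2 = 12: 162/25  (≤ bound)
a_3 = 2: 337/52  (≤ bound)
a_4 = 12: 4206/649  (≤ bound)
a_5 = 2: 8749/1350  (> 1144, stop)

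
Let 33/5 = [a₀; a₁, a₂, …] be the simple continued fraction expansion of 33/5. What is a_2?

1

⌊33/5⌋ = 6, remainder 3
⌊5/3⌋ = 1, remainder 2
⌊3/2⌋ = 1, remainder 1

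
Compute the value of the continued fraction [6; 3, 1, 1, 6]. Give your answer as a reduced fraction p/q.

289/46

Compute successive convergents:
a_0 = 6: 6/1
a_1 = 3: 19/3
a_2 = 1: 25/4
a_3 = 1: 44/7
a_4 = 6: 289/46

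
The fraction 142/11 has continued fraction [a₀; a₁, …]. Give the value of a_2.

⌊142/11⌋ = 12, remainder 10
⌊11/10⌋ = 1, remainder 1
⌊10/1⌋ = 10, remainder 0

10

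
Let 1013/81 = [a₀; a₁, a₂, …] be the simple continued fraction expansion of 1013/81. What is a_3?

Run the Euclidean algorithm, recording each quotient:
1013 ÷ 81 → quotient 12, remainder 41
81 ÷ 41 → quotient 1, remainder 40
41 ÷ 40 → quotient 1, remainder 1
40 ÷ 1 → quotient 40, remainder 0

40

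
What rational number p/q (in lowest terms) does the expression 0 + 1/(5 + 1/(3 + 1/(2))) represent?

7/37

Start with 2.
3 + 1/(2/1) = 3 + 1/2 = 7/2
5 + 1/(7/2) = 5 + 2/7 = 37/7
0 + 1/(37/7) = 0 + 7/37 = 7/37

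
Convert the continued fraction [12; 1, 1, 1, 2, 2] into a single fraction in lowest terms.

240/19

Start with 2.
2 + 1/(2/1) = 2 + 1/2 = 5/2
1 + 1/(5/2) = 1 + 2/5 = 7/5
1 + 1/(7/5) = 1 + 5/7 = 12/7
1 + 1/(12/7) = 1 + 7/12 = 19/12
12 + 1/(19/12) = 12 + 12/19 = 240/19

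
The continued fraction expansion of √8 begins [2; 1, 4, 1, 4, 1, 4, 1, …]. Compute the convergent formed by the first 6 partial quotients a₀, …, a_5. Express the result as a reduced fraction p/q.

99/35

Use the convergent recurrence hₖ = aₖ·hₖ₋₁ + hₖ₋₂ (and likewise for the denominators kₖ):
a_0 = 2: 2/1
a_1 = 1: 3/1
a_2 = 4: 14/5
a_3 = 1: 17/6
a_4 = 4: 82/29
a_5 = 1: 99/35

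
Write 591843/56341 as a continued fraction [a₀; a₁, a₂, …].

Repeatedly divide and take the remainder:
591843 = 10·56341 + 28433, so a_0 = 10
56341 = 1·28433 + 27908, so a_1 = 1
28433 = 1·27908 + 525, so a_2 = 1
27908 = 53·525 + 83, so a_3 = 53
525 = 6·83 + 27, so a_4 = 6
83 = 3·27 + 2, so a_5 = 3
27 = 13·2 + 1, so a_6 = 13
2 = 2·1 + 0, so a_7 = 2

[10; 1, 1, 53, 6, 3, 13, 2]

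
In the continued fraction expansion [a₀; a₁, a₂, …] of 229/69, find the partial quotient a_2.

229 ÷ 69 → quotient 3, remainder 22
69 ÷ 22 → quotient 3, remainder 3
22 ÷ 3 → quotient 7, remainder 1

7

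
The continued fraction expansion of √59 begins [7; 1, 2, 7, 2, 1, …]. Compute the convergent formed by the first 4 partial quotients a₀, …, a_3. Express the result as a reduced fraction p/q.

169/22

a_0 = 7: 7/1
a_1 = 1: 8/1
a_2 = 2: 23/3
a_3 = 7: 169/22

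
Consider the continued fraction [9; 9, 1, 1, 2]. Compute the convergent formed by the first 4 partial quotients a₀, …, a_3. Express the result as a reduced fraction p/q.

a_0 = 9: 9/1
a_1 = 9: 82/9
a_2 = 1: 91/10
a_3 = 1: 173/19

173/19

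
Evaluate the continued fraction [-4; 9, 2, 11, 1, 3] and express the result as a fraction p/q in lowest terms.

Compute successive convergents:
a_0 = -4: -4/1
a_1 = 9: -35/9
a_2 = 2: -74/19
a_3 = 11: -849/218
a_4 = 1: -923/237
a_5 = 3: -3618/929

-3618/929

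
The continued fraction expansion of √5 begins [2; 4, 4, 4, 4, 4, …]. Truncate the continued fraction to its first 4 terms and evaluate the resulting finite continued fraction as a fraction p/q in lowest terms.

Compute successive convergents:
a_0 = 2: 2/1
a_1 = 4: 9/4
a_2 = 4: 38/17
a_3 = 4: 161/72

161/72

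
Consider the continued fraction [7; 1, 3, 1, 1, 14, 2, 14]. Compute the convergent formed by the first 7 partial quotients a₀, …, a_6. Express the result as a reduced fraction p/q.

Compute successive convergents:
a_0 = 7: 7/1
a_1 = 1: 8/1
a_2 = 3: 31/4
a_3 = 1: 39/5
a_4 = 1: 70/9
a_5 = 14: 1019/131
a_6 = 2: 2108/271

2108/271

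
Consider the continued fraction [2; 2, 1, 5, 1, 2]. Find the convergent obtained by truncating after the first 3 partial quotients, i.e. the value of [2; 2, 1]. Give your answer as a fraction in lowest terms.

7/3

Collapse the nested fraction from the inside out:
Start with 1.
2 + 1/(1/1) = 2 + 1/1 = 3/1
2 + 1/(3/1) = 2 + 1/3 = 7/3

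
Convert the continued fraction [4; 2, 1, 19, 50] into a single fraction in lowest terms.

12813/2953

a_0 = 4: 4/1
a_1 = 2: 9/2
a_2 = 1: 13/3
a_3 = 19: 256/59
a_4 = 50: 12813/2953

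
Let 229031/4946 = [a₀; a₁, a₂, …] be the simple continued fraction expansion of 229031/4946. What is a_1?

229031 = 46·4946 + 1515, so a_0 = 46
4946 = 3·1515 + 401, so a_1 = 3

3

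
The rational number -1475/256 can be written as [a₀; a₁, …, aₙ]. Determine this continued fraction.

⌊-1475/256⌋ = -6, remainder 61
⌊256/61⌋ = 4, remainder 12
⌊61/12⌋ = 5, remainder 1
⌊12/1⌋ = 12, remainder 0

[-6; 4, 5, 12]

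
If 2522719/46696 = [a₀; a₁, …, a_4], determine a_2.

7

⌊2522719/46696⌋ = 54, remainder 1135
⌊46696/1135⌋ = 41, remainder 161
⌊1135/161⌋ = 7, remainder 8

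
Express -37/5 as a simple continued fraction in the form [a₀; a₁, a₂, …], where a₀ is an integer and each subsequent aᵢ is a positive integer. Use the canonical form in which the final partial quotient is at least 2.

[-8; 1, 1, 2]

Repeatedly divide and take the remainder:
⌊-37/5⌋ = -8, remainder 3
⌊5/3⌋ = 1, remainder 2
⌊3/2⌋ = 1, remainder 1
⌊2/1⌋ = 2, remainder 0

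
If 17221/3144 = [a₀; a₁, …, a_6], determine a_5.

3

Repeatedly divide and take the remainder:
17221 = 5·3144 + 1501, so a_0 = 5
3144 = 2·1501 + 142, so a_1 = 2
1501 = 10·142 + 81, so a_2 = 10
142 = 1·81 + 61, so a_3 = 1
81 = 1·61 + 20, so a_4 = 1
61 = 3·20 + 1, so a_5 = 3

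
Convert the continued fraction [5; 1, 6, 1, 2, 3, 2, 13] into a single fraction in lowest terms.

13959/2378

Start with 13.
2 + 1/(13/1) = 2 + 1/13 = 27/13
3 + 1/(27/13) = 3 + 13/27 = 94/27
2 + 1/(94/27) = 2 + 27/94 = 215/94
1 + 1/(215/94) = 1 + 94/215 = 309/215
6 + 1/(309/215) = 6 + 215/309 = 2069/309
1 + 1/(2069/309) = 1 + 309/2069 = 2378/2069
5 + 1/(2378/2069) = 5 + 2069/2378 = 13959/2378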